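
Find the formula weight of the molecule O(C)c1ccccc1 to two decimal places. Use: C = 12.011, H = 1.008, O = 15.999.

108.14

Molecular formula: C7H8O.
M = 7×12.011 + 8×1.008 + 1×15.999 = 108.14 g/mol.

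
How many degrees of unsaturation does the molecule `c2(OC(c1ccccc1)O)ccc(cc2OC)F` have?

8

Molecular formula from the SMILES: C14H13FO3.
DoU = (2C + 2 + N − H − X)/2 = (2·14 + 2 + 0 − 13 − 1)/2 = 16/2 = 8.
(Structurally: 2 ring(s) + 6 π bond(s) = 8.)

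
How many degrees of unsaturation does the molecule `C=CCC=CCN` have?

Molecular formula from the SMILES: C6H11N.
DoU = (2C + 2 + N − H − X)/2 = (2·6 + 2 + 1 − 11 − 0)/2 = 4/2 = 2.
(Structurally: 0 ring(s) + 2 π bond(s) = 2.)

2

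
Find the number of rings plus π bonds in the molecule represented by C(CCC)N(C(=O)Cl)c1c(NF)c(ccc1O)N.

Molecular formula from the SMILES: C11H15ClFN3O2.
DoU = (2C + 2 + N − H − X)/2 = (2·11 + 2 + 3 − 15 − 2)/2 = 10/2 = 5.
(Structurally: 1 ring(s) + 4 π bond(s) = 5.)

5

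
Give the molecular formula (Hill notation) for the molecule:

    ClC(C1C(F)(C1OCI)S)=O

C5H5ClFIO2S

Heavy atoms from the SMILES: 5 C, 1 Cl, 1 F, 1 I, 2 O, 1 S.
Implicit hydrogens by atom environment:
  2 × C: 1 H each → 2
  2 × C: no H
  2 × O: no H
  1 × C: 2 H
  1 × Cl: no H
  1 × F: no H
  1 × I: no H
  1 × S: 1 H
  Total hydrogens = 5.
Molecular formula: C5H5ClFIO2S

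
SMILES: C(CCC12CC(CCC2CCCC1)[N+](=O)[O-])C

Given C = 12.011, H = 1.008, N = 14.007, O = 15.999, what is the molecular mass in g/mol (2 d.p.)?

239.36

Molecular formula: C14H25NO2.
M = 14×12.011 + 25×1.008 + 1×14.007 + 2×15.999 = 239.36 g/mol.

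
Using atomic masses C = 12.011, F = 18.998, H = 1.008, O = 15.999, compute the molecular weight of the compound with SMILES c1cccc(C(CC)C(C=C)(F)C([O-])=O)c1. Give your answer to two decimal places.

221.25

Molecular formula: C13H14FO2-.
M = 13×12.011 + 1×18.998 + 14×1.008 + 2×15.999 = 221.25 g/mol.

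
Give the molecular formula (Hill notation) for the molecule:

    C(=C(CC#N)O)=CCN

Heavy atoms from the SMILES: 6 C, 2 N, 1 O.
Implicit hydrogens by atom environment:
  3 × C: no H
  2 × C: 2 H each → 4
  1 × C: 1 H
  1 × N: 2 H
  1 × N: no H
  1 × O: 1 H
  Total hydrogens = 8.
Molecular formula: C6H8N2O

C6H8N2O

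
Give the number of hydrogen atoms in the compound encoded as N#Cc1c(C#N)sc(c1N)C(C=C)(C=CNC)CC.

16

Hydrogens are implicit in SMILES; fill each atom to its normal valence:
  4 × C (aromatic): no H
  3 × C: 1 H each → 3
  3 × C: no H
  2 × C: 3 H each → 6
  2 × C: 2 H each → 4
  2 × N: no H
  1 × N: 2 H
  1 × N: 1 H
  1 × S (aromatic): no H
  Total hydrogens = 16.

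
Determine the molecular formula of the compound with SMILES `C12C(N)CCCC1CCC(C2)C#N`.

C11H18N2

Heavy atoms from the SMILES: 11 C, 2 N.
Implicit hydrogens by atom environment:
  6 × C: 2 H each → 12
  4 × C: 1 H each → 4
  1 × C: no H
  1 × N: 2 H
  1 × N: no H
  Total hydrogens = 18.
Molecular formula: C11H18N2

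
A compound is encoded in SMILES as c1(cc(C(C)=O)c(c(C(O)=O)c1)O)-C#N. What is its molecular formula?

Heavy atoms from the SMILES: 10 C, 1 N, 4 O.
Implicit hydrogens by atom environment:
  4 × C (aromatic): no H
  3 × C: no H
  2 × C (aromatic): 1 H each → 2
  2 × O: 1 H each → 2
  2 × O: no H
  1 × C: 3 H
  1 × N: no H
  Total hydrogens = 7.
Molecular formula: C10H7NO4

C10H7NO4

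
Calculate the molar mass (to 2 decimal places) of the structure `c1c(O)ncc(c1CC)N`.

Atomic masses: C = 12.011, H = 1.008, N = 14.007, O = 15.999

138.17

Molecular formula: C7H10N2O.
M = 7×12.011 + 10×1.008 + 2×14.007 + 1×15.999 = 138.17 g/mol.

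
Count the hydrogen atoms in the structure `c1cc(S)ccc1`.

6

Hydrogens are implicit in SMILES; fill each atom to its normal valence:
  5 × C (aromatic): 1 H each → 5
  1 × C (aromatic): no H
  1 × S: 1 H
  Total hydrogens = 6.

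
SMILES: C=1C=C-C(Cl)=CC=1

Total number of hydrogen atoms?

5

Hydrogens are implicit in SMILES; fill each atom to its normal valence:
  5 × C (aromatic): 1 H each → 5
  1 × C (aromatic): no H
  1 × Cl: no H
  Total hydrogens = 5.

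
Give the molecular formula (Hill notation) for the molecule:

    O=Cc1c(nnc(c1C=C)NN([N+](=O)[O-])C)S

Heavy atoms from the SMILES: 8 C, 5 N, 3 O, 1 S.
Implicit hydrogens by atom environment:
  4 × C (aromatic): no H
  2 × C: 1 H each → 2
  2 × N (aromatic): no H
  2 × O: no H
  1 × C: 3 H
  1 × C: 2 H
  1 × N: 1 H
  1 × N: no H
  1 × N (charge +1): no H
  1 × O (charge -1): no H
  1 × S: 1 H
  Total hydrogens = 9.
Molecular formula: C8H9N5O3S

C8H9N5O3S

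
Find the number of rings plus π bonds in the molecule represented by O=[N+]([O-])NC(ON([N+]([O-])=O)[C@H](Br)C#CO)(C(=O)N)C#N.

Molecular formula from the SMILES: C6H5BrN6O7.
DoU = (2C + 2 + N − H − X)/2 = (2·6 + 2 + 6 − 5 − 1)/2 = 14/2 = 7.
(Structurally: 0 ring(s) + 7 π bond(s) = 7.)

7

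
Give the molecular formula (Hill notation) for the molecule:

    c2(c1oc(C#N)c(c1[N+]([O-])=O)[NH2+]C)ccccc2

Heavy atoms from the SMILES: 12 C, 3 N, 3 O.
Implicit hydrogens by atom environment:
  5 × C (aromatic): 1 H each → 5
  5 × C (aromatic): no H
  1 × C: 3 H
  1 × C: no H
  1 × N (charge +1): 2 H
  1 × N (charge +1): no H
  1 × N: no H
  1 × O (aromatic): no H
  1 × O: no H
  1 × O (charge -1): no H
  Total hydrogens = 10.
Net charge +1.
Molecular formula: C12H10N3O3+

C12H10N3O3+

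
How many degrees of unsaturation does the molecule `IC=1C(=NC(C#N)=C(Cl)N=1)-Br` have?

Molecular formula from the SMILES: C5BrClIN3.
DoU = (2C + 2 + N − H − X)/2 = (2·5 + 2 + 3 − 0 − 3)/2 = 12/2 = 6.
(Structurally: 1 ring(s) + 5 π bond(s) = 6.)

6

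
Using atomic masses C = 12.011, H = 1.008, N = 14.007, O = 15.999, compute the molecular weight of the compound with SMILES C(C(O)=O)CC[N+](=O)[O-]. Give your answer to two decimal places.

133.10

Molecular formula: C4H7NO4.
M = 4×12.011 + 7×1.008 + 1×14.007 + 4×15.999 = 133.10 g/mol.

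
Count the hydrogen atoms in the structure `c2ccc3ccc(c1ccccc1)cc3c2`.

Hydrogens are implicit in SMILES; fill each atom to its normal valence:
  12 × C (aromatic): 1 H each → 12
  4 × C (aromatic): no H
  Total hydrogens = 12.

12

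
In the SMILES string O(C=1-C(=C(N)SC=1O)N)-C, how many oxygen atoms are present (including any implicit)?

2

The symbol for oxygen appears 2 times in the SMILES.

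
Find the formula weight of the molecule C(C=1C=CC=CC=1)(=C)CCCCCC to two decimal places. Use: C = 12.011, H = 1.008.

Molecular formula: C14H20.
M = 14×12.011 + 20×1.008 = 188.31 g/mol.

188.31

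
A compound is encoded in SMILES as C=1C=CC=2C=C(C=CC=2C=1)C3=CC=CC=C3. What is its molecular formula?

Heavy atoms from the SMILES: 16 C.
Implicit hydrogens by atom environment:
  12 × C (aromatic): 1 H each → 12
  4 × C (aromatic): no H
  Total hydrogens = 12.
Molecular formula: C16H12

C16H12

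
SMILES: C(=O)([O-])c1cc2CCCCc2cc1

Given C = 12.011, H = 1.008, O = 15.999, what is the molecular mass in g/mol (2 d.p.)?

Molecular formula: C11H11O2-.
M = 11×12.011 + 11×1.008 + 2×15.999 = 175.21 g/mol.

175.21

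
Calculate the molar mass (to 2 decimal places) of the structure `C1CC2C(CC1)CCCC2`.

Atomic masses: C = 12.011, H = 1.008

Molecular formula: C10H18.
M = 10×12.011 + 18×1.008 = 138.25 g/mol.

138.25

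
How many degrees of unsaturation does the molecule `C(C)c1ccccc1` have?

4

Molecular formula from the SMILES: C8H10.
DoU = (2C + 2 + N − H − X)/2 = (2·8 + 2 + 0 − 10 − 0)/2 = 8/2 = 4.
(Structurally: 1 ring(s) + 3 π bond(s) = 4.)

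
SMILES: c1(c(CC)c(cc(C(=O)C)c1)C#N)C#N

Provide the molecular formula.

C12H10N2O

Heavy atoms from the SMILES: 12 C, 2 N, 1 O.
Implicit hydrogens by atom environment:
  4 × C (aromatic): no H
  3 × C: no H
  2 × C: 3 H each → 6
  2 × C (aromatic): 1 H each → 2
  2 × N: no H
  1 × C: 2 H
  1 × O: no H
  Total hydrogens = 10.
Molecular formula: C12H10N2O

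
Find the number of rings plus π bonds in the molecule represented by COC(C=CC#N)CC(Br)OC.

Molecular formula from the SMILES: C8H12BrNO2.
DoU = (2C + 2 + N − H − X)/2 = (2·8 + 2 + 1 − 12 − 1)/2 = 6/2 = 3.
(Structurally: 0 ring(s) + 3 π bond(s) = 3.)

3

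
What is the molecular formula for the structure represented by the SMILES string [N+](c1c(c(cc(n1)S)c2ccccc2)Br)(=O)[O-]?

C11H7BrN2O2S

Heavy atoms from the SMILES: 1 Br, 11 C, 2 N, 2 O, 1 S.
Implicit hydrogens by atom environment:
  6 × C (aromatic): 1 H each → 6
  5 × C (aromatic): no H
  1 × Br: no H
  1 × N (aromatic): no H
  1 × N (charge +1): no H
  1 × O: no H
  1 × O (charge -1): no H
  1 × S: 1 H
  Total hydrogens = 7.
Molecular formula: C11H7BrN2O2S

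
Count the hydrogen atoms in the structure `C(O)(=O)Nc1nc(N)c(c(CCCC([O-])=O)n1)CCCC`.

Hydrogens are implicit in SMILES; fill each atom to its normal valence:
  6 × C: 2 H each → 12
  4 × C (aromatic): no H
  2 × C: no H
  2 × N (aromatic): no H
  2 × O: no H
  1 × C: 3 H
  1 × N: 2 H
  1 × N: 1 H
  1 × O: 1 H
  1 × O (charge -1): no H
  Total hydrogens = 19.

19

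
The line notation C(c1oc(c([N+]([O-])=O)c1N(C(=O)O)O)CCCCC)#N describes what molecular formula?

Heavy atoms from the SMILES: 11 C, 3 N, 6 O.
Implicit hydrogens by atom environment:
  4 × C: 2 H each → 8
  4 × C (aromatic): no H
  2 × C: no H
  2 × N: no H
  2 × O: 1 H each → 2
  2 × O: no H
  1 × C: 3 H
  1 × N (charge +1): no H
  1 × O (aromatic): no H
  1 × O (charge -1): no H
  Total hydrogens = 13.
Molecular formula: C11H13N3O6

C11H13N3O6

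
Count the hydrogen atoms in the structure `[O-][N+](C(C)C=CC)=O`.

9

Hydrogens are implicit in SMILES; fill each atom to its normal valence:
  3 × C: 1 H each → 3
  2 × C: 3 H each → 6
  1 × N (charge +1): no H
  1 × O: no H
  1 × O (charge -1): no H
  Total hydrogens = 9.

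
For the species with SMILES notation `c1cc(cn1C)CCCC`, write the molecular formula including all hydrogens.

Heavy atoms from the SMILES: 9 C, 1 N.
Implicit hydrogens by atom environment:
  3 × C: 2 H each → 6
  3 × C (aromatic): 1 H each → 3
  2 × C: 3 H each → 6
  1 × C (aromatic): no H
  1 × N (aromatic): no H
  Total hydrogens = 15.
Molecular formula: C9H15N

C9H15N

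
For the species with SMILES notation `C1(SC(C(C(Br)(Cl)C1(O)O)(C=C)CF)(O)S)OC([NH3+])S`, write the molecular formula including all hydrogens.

C9H15BrClFNO4S3+

Heavy atoms from the SMILES: 1 Br, 9 C, 1 Cl, 1 F, 1 N, 4 O, 3 S.
Implicit hydrogens by atom environment:
  4 × C: no H
  3 × C: 1 H each → 3
  3 × O: 1 H each → 3
  2 × C: 2 H each → 4
  2 × S: 1 H each → 2
  1 × Br: no H
  1 × Cl: no H
  1 × F: no H
  1 × N (charge +1): 3 H
  1 × O: no H
  1 × S: no H
  Total hydrogens = 15.
Net charge +1.
Molecular formula: C9H15BrClFNO4S3+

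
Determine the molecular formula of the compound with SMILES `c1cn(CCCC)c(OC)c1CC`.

Heavy atoms from the SMILES: 11 C, 1 N, 1 O.
Implicit hydrogens by atom environment:
  4 × C: 2 H each → 8
  3 × C: 3 H each → 9
  2 × C (aromatic): 1 H each → 2
  2 × C (aromatic): no H
  1 × N (aromatic): no H
  1 × O: no H
  Total hydrogens = 19.
Molecular formula: C11H19NO

C11H19NO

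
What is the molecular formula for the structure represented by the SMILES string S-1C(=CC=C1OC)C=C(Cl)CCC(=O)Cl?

Heavy atoms from the SMILES: 10 C, 2 Cl, 2 O, 1 S.
Implicit hydrogens by atom environment:
  2 × C: 2 H each → 4
  2 × C (aromatic): 1 H each → 2
  2 × C (aromatic): no H
  2 × C: no H
  2 × Cl: no H
  2 × O: no H
  1 × C: 3 H
  1 × C: 1 H
  1 × S (aromatic): no H
  Total hydrogens = 10.
Molecular formula: C10H10Cl2O2S

C10H10Cl2O2S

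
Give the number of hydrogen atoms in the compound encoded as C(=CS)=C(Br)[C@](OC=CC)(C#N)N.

Hydrogens are implicit in SMILES; fill each atom to its normal valence:
  4 × C: no H
  3 × C: 1 H each → 3
  1 × Br: no H
  1 × C: 3 H
  1 × N: 2 H
  1 × N: no H
  1 × O: no H
  1 × S: 1 H
  Total hydrogens = 9.

9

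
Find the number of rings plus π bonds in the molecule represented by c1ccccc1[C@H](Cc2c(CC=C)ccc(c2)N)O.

Molecular formula from the SMILES: C17H19NO.
DoU = (2C + 2 + N − H − X)/2 = (2·17 + 2 + 1 − 19 − 0)/2 = 18/2 = 9.
(Structurally: 2 ring(s) + 7 π bond(s) = 9.)

9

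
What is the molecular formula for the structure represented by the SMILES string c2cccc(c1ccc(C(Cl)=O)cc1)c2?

Heavy atoms from the SMILES: 13 C, 1 Cl, 1 O.
Implicit hydrogens by atom environment:
  9 × C (aromatic): 1 H each → 9
  3 × C (aromatic): no H
  1 × C: no H
  1 × Cl: no H
  1 × O: no H
  Total hydrogens = 9.
Molecular formula: C13H9ClO

C13H9ClO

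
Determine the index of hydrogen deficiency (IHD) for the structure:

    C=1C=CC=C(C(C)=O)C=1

5

Molecular formula from the SMILES: C8H8O.
DoU = (2C + 2 + N − H − X)/2 = (2·8 + 2 + 0 − 8 − 0)/2 = 10/2 = 5.
(Structurally: 1 ring(s) + 4 π bond(s) = 5.)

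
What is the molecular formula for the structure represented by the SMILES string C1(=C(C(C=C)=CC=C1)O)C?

Heavy atoms from the SMILES: 9 C, 1 O.
Implicit hydrogens by atom environment:
  3 × C (aromatic): 1 H each → 3
  3 × C (aromatic): no H
  1 × C: 3 H
  1 × C: 2 H
  1 × C: 1 H
  1 × O: 1 H
  Total hydrogens = 10.
Molecular formula: C9H10O

C9H10O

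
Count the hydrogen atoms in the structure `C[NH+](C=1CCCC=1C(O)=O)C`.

Hydrogens are implicit in SMILES; fill each atom to its normal valence:
  3 × C: 2 H each → 6
  3 × C: no H
  2 × C: 3 H each → 6
  1 × N (charge +1): 1 H
  1 × O: 1 H
  1 × O: no H
  Total hydrogens = 14.

14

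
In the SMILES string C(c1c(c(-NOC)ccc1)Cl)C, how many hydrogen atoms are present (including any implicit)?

12

Hydrogens are implicit in SMILES; fill each atom to its normal valence:
  3 × C (aromatic): 1 H each → 3
  3 × C (aromatic): no H
  2 × C: 3 H each → 6
  1 × C: 2 H
  1 × Cl: no H
  1 × N: 1 H
  1 × O: no H
  Total hydrogens = 12.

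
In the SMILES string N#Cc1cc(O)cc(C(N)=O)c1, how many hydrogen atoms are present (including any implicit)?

Hydrogens are implicit in SMILES; fill each atom to its normal valence:
  3 × C (aromatic): 1 H each → 3
  3 × C (aromatic): no H
  2 × C: no H
  1 × N: 2 H
  1 × N: no H
  1 × O: 1 H
  1 × O: no H
  Total hydrogens = 6.

6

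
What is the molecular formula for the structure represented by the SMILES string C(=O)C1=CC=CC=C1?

C7H6O

Heavy atoms from the SMILES: 7 C, 1 O.
Implicit hydrogens by atom environment:
  5 × C (aromatic): 1 H each → 5
  1 × C: 1 H
  1 × C (aromatic): no H
  1 × O: no H
  Total hydrogens = 6.
Molecular formula: C7H6O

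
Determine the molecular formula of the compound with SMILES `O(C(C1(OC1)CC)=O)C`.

Heavy atoms from the SMILES: 6 C, 3 O.
Implicit hydrogens by atom environment:
  3 × O: no H
  2 × C: 3 H each → 6
  2 × C: 2 H each → 4
  2 × C: no H
  Total hydrogens = 10.
Molecular formula: C6H10O3

C6H10O3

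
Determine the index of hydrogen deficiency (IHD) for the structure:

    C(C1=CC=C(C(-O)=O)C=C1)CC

5

Molecular formula from the SMILES: C10H12O2.
DoU = (2C + 2 + N − H − X)/2 = (2·10 + 2 + 0 − 12 − 0)/2 = 10/2 = 5.
(Structurally: 1 ring(s) + 4 π bond(s) = 5.)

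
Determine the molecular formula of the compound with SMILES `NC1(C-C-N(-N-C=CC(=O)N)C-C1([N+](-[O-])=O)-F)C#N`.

C9H13FN6O3

Heavy atoms from the SMILES: 9 C, 1 F, 6 N, 3 O.
Implicit hydrogens by atom environment:
  4 × C: no H
  3 × C: 2 H each → 6
  2 × C: 1 H each → 2
  2 × N: 2 H each → 4
  2 × N: no H
  2 × O: no H
  1 × F: no H
  1 × N: 1 H
  1 × N (charge +1): no H
  1 × O (charge -1): no H
  Total hydrogens = 13.
Molecular formula: C9H13FN6O3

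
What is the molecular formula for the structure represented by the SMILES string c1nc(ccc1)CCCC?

C9H13N

Heavy atoms from the SMILES: 9 C, 1 N.
Implicit hydrogens by atom environment:
  4 × C (aromatic): 1 H each → 4
  3 × C: 2 H each → 6
  1 × C: 3 H
  1 × C (aromatic): no H
  1 × N (aromatic): no H
  Total hydrogens = 13.
Molecular formula: C9H13N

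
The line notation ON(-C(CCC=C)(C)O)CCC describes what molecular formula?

Heavy atoms from the SMILES: 9 C, 1 N, 2 O.
Implicit hydrogens by atom environment:
  5 × C: 2 H each → 10
  2 × C: 3 H each → 6
  2 × O: 1 H each → 2
  1 × C: 1 H
  1 × C: no H
  1 × N: no H
  Total hydrogens = 19.
Molecular formula: C9H19NO2

C9H19NO2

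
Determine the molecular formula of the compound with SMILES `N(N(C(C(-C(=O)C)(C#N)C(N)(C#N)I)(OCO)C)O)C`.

Heavy atoms from the SMILES: 10 C, 1 I, 5 N, 4 O.
Implicit hydrogens by atom environment:
  6 × C: no H
  3 × C: 3 H each → 9
  3 × N: no H
  2 × O: 1 H each → 2
  2 × O: no H
  1 × C: 2 H
  1 × I: no H
  1 × N: 2 H
  1 × N: 1 H
  Total hydrogens = 16.
Molecular formula: C10H16IN5O4

C10H16IN5O4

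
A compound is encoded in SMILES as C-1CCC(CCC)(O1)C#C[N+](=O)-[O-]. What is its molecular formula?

Heavy atoms from the SMILES: 9 C, 1 N, 3 O.
Implicit hydrogens by atom environment:
  5 × C: 2 H each → 10
  3 × C: no H
  2 × O: no H
  1 × C: 3 H
  1 × N (charge +1): no H
  1 × O (charge -1): no H
  Total hydrogens = 13.
Molecular formula: C9H13NO3

C9H13NO3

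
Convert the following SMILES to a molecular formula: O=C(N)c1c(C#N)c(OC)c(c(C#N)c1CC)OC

C13H13N3O3

Heavy atoms from the SMILES: 13 C, 3 N, 3 O.
Implicit hydrogens by atom environment:
  6 × C (aromatic): no H
  3 × C: 3 H each → 9
  3 × C: no H
  3 × O: no H
  2 × N: no H
  1 × C: 2 H
  1 × N: 2 H
  Total hydrogens = 13.
Molecular formula: C13H13N3O3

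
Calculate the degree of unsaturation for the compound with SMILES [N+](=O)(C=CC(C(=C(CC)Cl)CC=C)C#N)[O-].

Molecular formula from the SMILES: C11H13ClN2O2.
DoU = (2C + 2 + N − H − X)/2 = (2·11 + 2 + 2 − 13 − 1)/2 = 12/2 = 6.
(Structurally: 0 ring(s) + 6 π bond(s) = 6.)

6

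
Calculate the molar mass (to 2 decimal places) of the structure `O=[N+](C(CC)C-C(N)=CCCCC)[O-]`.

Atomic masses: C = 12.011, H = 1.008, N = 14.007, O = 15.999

Molecular formula: C10H20N2O2.
M = 10×12.011 + 20×1.008 + 2×14.007 + 2×15.999 = 200.28 g/mol.

200.28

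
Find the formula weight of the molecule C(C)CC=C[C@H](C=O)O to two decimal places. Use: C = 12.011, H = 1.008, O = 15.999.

128.17

Molecular formula: C7H12O2.
M = 7×12.011 + 12×1.008 + 2×15.999 = 128.17 g/mol.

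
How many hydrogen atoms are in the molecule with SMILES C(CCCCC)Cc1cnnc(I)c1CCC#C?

Hydrogens are implicit in SMILES; fill each atom to its normal valence:
  8 × C: 2 H each → 16
  3 × C (aromatic): no H
  2 × N (aromatic): no H
  1 × C: 3 H
  1 × C (aromatic): 1 H
  1 × C: 1 H
  1 × C: no H
  1 × I: no H
  Total hydrogens = 21.

21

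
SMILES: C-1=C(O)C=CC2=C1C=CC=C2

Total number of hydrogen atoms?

8

Hydrogens are implicit in SMILES; fill each atom to its normal valence:
  7 × C (aromatic): 1 H each → 7
  3 × C (aromatic): no H
  1 × O: 1 H
  Total hydrogens = 8.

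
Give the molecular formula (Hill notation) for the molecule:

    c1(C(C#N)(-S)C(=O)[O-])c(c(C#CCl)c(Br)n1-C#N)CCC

C13H8BrClN3O2S-

Heavy atoms from the SMILES: 1 Br, 13 C, 1 Cl, 3 N, 2 O, 1 S.
Implicit hydrogens by atom environment:
  6 × C: no H
  4 × C (aromatic): no H
  2 × C: 2 H each → 4
  2 × N: no H
  1 × Br: no H
  1 × C: 3 H
  1 × Cl: no H
  1 × N (aromatic): no H
  1 × O: no H
  1 × O (charge -1): no H
  1 × S: 1 H
  Total hydrogens = 8.
Net charge -1.
Molecular formula: C13H8BrClN3O2S-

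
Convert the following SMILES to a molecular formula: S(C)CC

Heavy atoms from the SMILES: 3 C, 1 S.
Implicit hydrogens by atom environment:
  2 × C: 3 H each → 6
  1 × C: 2 H
  1 × S: no H
  Total hydrogens = 8.
Molecular formula: C3H8S

C3H8S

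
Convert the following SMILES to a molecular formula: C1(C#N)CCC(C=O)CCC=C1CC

Heavy atoms from the SMILES: 12 C, 1 N, 1 O.
Implicit hydrogens by atom environment:
  5 × C: 2 H each → 10
  4 × C: 1 H each → 4
  2 × C: no H
  1 × C: 3 H
  1 × N: no H
  1 × O: no H
  Total hydrogens = 17.
Molecular formula: C12H17NO

C12H17NO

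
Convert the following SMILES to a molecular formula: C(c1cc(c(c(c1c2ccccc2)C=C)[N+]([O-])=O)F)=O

Heavy atoms from the SMILES: 15 C, 1 F, 1 N, 3 O.
Implicit hydrogens by atom environment:
  6 × C (aromatic): 1 H each → 6
  6 × C (aromatic): no H
  2 × C: 1 H each → 2
  2 × O: no H
  1 × C: 2 H
  1 × F: no H
  1 × N (charge +1): no H
  1 × O (charge -1): no H
  Total hydrogens = 10.
Molecular formula: C15H10FNO3

C15H10FNO3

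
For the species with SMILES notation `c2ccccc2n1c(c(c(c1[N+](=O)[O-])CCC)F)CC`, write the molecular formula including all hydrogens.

C15H17FN2O2

Heavy atoms from the SMILES: 15 C, 1 F, 2 N, 2 O.
Implicit hydrogens by atom environment:
  5 × C (aromatic): 1 H each → 5
  5 × C (aromatic): no H
  3 × C: 2 H each → 6
  2 × C: 3 H each → 6
  1 × F: no H
  1 × N (aromatic): no H
  1 × N (charge +1): no H
  1 × O: no H
  1 × O (charge -1): no H
  Total hydrogens = 17.
Molecular formula: C15H17FN2O2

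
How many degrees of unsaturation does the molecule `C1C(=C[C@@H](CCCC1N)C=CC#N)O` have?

5

Molecular formula from the SMILES: C11H16N2O.
DoU = (2C + 2 + N − H − X)/2 = (2·11 + 2 + 2 − 16 − 0)/2 = 10/2 = 5.
(Structurally: 1 ring(s) + 4 π bond(s) = 5.)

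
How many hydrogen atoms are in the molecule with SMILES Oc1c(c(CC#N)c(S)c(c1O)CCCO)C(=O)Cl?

Hydrogens are implicit in SMILES; fill each atom to its normal valence:
  6 × C (aromatic): no H
  4 × C: 2 H each → 8
  3 × O: 1 H each → 3
  2 × C: no H
  1 × Cl: no H
  1 × N: no H
  1 × O: no H
  1 × S: 1 H
  Total hydrogens = 12.

12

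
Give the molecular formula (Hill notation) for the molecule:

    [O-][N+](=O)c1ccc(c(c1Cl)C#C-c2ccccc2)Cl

C14H7Cl2NO2

Heavy atoms from the SMILES: 14 C, 2 Cl, 1 N, 2 O.
Implicit hydrogens by atom environment:
  7 × C (aromatic): 1 H each → 7
  5 × C (aromatic): no H
  2 × C: no H
  2 × Cl: no H
  1 × N (charge +1): no H
  1 × O: no H
  1 × O (charge -1): no H
  Total hydrogens = 7.
Molecular formula: C14H7Cl2NO2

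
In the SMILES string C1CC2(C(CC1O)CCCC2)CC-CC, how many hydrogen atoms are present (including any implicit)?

26

Hydrogens are implicit in SMILES; fill each atom to its normal valence:
  10 × C: 2 H each → 20
  2 × C: 1 H each → 2
  1 × C: 3 H
  1 × C: no H
  1 × O: 1 H
  Total hydrogens = 26.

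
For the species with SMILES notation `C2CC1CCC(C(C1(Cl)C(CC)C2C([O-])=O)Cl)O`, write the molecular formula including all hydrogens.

Heavy atoms from the SMILES: 13 C, 2 Cl, 3 O.
Implicit hydrogens by atom environment:
  5 × C: 2 H each → 10
  5 × C: 1 H each → 5
  2 × C: no H
  2 × Cl: no H
  1 × C: 3 H
  1 × O: 1 H
  1 × O: no H
  1 × O (charge -1): no H
  Total hydrogens = 19.
Net charge -1.
Molecular formula: C13H19Cl2O3-

C13H19Cl2O3-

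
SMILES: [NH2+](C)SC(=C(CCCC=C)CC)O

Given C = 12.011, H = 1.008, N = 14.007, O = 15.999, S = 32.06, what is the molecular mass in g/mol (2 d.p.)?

202.34

Molecular formula: C10H20NOS+.
M = 10×12.011 + 20×1.008 + 1×14.007 + 1×15.999 + 1×32.06 = 202.34 g/mol.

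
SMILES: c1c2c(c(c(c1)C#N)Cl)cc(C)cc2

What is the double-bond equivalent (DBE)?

Molecular formula from the SMILES: C12H8ClN.
DoU = (2C + 2 + N − H − X)/2 = (2·12 + 2 + 1 − 8 − 1)/2 = 18/2 = 9.
(Structurally: 2 ring(s) + 7 π bond(s) = 9.)

9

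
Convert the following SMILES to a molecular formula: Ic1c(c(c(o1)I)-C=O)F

C5HFI2O2

Heavy atoms from the SMILES: 5 C, 1 F, 2 I, 2 O.
Implicit hydrogens by atom environment:
  4 × C (aromatic): no H
  2 × I: no H
  1 × C: 1 H
  1 × F: no H
  1 × O (aromatic): no H
  1 × O: no H
  Total hydrogens = 1.
Molecular formula: C5HFI2O2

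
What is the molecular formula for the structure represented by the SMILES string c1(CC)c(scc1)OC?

C7H10OS

Heavy atoms from the SMILES: 7 C, 1 O, 1 S.
Implicit hydrogens by atom environment:
  2 × C: 3 H each → 6
  2 × C (aromatic): 1 H each → 2
  2 × C (aromatic): no H
  1 × C: 2 H
  1 × O: no H
  1 × S (aromatic): no H
  Total hydrogens = 10.
Molecular formula: C7H10OS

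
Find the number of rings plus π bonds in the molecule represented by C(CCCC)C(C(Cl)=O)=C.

2

Molecular formula from the SMILES: C8H13ClO.
DoU = (2C + 2 + N − H − X)/2 = (2·8 + 2 + 0 − 13 − 1)/2 = 4/2 = 2.
(Structurally: 0 ring(s) + 2 π bond(s) = 2.)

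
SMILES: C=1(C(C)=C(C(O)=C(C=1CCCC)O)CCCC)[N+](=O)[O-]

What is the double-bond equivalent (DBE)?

Molecular formula from the SMILES: C15H23NO4.
DoU = (2C + 2 + N − H − X)/2 = (2·15 + 2 + 1 − 23 − 0)/2 = 10/2 = 5.
(Structurally: 1 ring(s) + 4 π bond(s) = 5.)

5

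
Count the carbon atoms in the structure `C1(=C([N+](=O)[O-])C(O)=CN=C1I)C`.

6

The symbol for carbon appears 6 times in the SMILES.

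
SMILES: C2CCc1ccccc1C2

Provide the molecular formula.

Heavy atoms from the SMILES: 10 C.
Implicit hydrogens by atom environment:
  4 × C: 2 H each → 8
  4 × C (aromatic): 1 H each → 4
  2 × C (aromatic): no H
  Total hydrogens = 12.
Molecular formula: C10H12

C10H12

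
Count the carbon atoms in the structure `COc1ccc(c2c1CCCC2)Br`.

11

The symbol for carbon appears 11 times in the SMILES. Lowercase c denotes aromatic carbon and counts toward C.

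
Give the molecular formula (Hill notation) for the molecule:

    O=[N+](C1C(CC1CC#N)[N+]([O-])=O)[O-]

Heavy atoms from the SMILES: 6 C, 3 N, 4 O.
Implicit hydrogens by atom environment:
  3 × C: 1 H each → 3
  2 × C: 2 H each → 4
  2 × N (charge +1): no H
  2 × O: no H
  2 × O (charge -1): no H
  1 × C: no H
  1 × N: no H
  Total hydrogens = 7.
Molecular formula: C6H7N3O4

C6H7N3O4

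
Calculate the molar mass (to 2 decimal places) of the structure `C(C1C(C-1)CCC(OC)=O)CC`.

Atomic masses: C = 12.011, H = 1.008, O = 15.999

170.25

Molecular formula: C10H18O2.
M = 10×12.011 + 18×1.008 + 2×15.999 = 170.25 g/mol.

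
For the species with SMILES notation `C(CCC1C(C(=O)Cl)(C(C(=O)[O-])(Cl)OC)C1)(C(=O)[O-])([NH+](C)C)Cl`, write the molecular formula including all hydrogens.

C13H17Cl3NO6-

Heavy atoms from the SMILES: 13 C, 3 Cl, 1 N, 6 O.
Implicit hydrogens by atom environment:
  6 × C: no H
  4 × O: no H
  3 × C: 3 H each → 9
  3 × C: 2 H each → 6
  3 × Cl: no H
  2 × O (charge -1): no H
  1 × C: 1 H
  1 × N (charge +1): 1 H
  Total hydrogens = 17.
Net charge -1.
Molecular formula: C13H17Cl3NO6-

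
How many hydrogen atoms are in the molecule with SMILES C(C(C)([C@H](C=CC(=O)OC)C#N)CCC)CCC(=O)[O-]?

22

Hydrogens are implicit in SMILES; fill each atom to its normal valence:
  5 × C: 2 H each → 10
  4 × C: no H
  3 × C: 3 H each → 9
  3 × C: 1 H each → 3
  3 × O: no H
  1 × N: no H
  1 × O (charge -1): no H
  Total hydrogens = 22.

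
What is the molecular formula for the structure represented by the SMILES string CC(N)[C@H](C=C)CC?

C7H15N

Heavy atoms from the SMILES: 7 C, 1 N.
Implicit hydrogens by atom environment:
  3 × C: 1 H each → 3
  2 × C: 3 H each → 6
  2 × C: 2 H each → 4
  1 × N: 2 H
  Total hydrogens = 15.
Molecular formula: C7H15N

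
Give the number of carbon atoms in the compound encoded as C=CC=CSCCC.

The symbol for carbon appears 7 times in the SMILES.

7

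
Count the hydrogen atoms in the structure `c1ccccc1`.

Hydrogens are implicit in SMILES; fill each atom to its normal valence:
  6 × C (aromatic): 1 H each → 6
  Total hydrogens = 6.

6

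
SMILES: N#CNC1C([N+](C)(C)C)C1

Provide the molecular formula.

C7H14N3+

Heavy atoms from the SMILES: 7 C, 3 N.
Implicit hydrogens by atom environment:
  3 × C: 3 H each → 9
  2 × C: 1 H each → 2
  1 × C: 2 H
  1 × C: no H
  1 × N: 1 H
  1 × N: no H
  1 × N (charge +1): no H
  Total hydrogens = 14.
Net charge +1.
Molecular formula: C7H14N3+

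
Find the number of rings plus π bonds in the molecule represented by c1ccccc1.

4

Molecular formula from the SMILES: C6H6.
DoU = (2C + 2 + N − H − X)/2 = (2·6 + 2 + 0 − 6 − 0)/2 = 8/2 = 4.
(Structurally: 1 ring(s) + 3 π bond(s) = 4.)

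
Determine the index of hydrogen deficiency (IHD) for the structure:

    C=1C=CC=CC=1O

4

Molecular formula from the SMILES: C6H6O.
DoU = (2C + 2 + N − H − X)/2 = (2·6 + 2 + 0 − 6 − 0)/2 = 8/2 = 4.
(Structurally: 1 ring(s) + 3 π bond(s) = 4.)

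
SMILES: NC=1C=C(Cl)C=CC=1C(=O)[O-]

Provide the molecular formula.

C7H5ClNO2-

Heavy atoms from the SMILES: 7 C, 1 Cl, 1 N, 2 O.
Implicit hydrogens by atom environment:
  3 × C (aromatic): 1 H each → 3
  3 × C (aromatic): no H
  1 × C: no H
  1 × Cl: no H
  1 × N: 2 H
  1 × O: no H
  1 × O (charge -1): no H
  Total hydrogens = 5.
Net charge -1.
Molecular formula: C7H5ClNO2-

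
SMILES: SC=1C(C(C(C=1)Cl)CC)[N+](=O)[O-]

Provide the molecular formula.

C7H10ClNO2S

Heavy atoms from the SMILES: 7 C, 1 Cl, 1 N, 2 O, 1 S.
Implicit hydrogens by atom environment:
  4 × C: 1 H each → 4
  1 × C: 3 H
  1 × C: 2 H
  1 × C: no H
  1 × Cl: no H
  1 × N (charge +1): no H
  1 × O: no H
  1 × O (charge -1): no H
  1 × S: 1 H
  Total hydrogens = 10.
Molecular formula: C7H10ClNO2S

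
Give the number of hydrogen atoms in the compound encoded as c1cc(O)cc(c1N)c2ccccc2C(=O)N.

12

Hydrogens are implicit in SMILES; fill each atom to its normal valence:
  7 × C (aromatic): 1 H each → 7
  5 × C (aromatic): no H
  2 × N: 2 H each → 4
  1 × C: no H
  1 × O: 1 H
  1 × O: no H
  Total hydrogens = 12.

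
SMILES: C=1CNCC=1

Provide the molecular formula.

C4H7N

Heavy atoms from the SMILES: 4 C, 1 N.
Implicit hydrogens by atom environment:
  2 × C: 2 H each → 4
  2 × C: 1 H each → 2
  1 × N: 1 H
  Total hydrogens = 7.
Molecular formula: C4H7N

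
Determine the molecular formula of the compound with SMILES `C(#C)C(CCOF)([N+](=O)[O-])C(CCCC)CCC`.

Heavy atoms from the SMILES: 13 C, 1 F, 1 N, 3 O.
Implicit hydrogens by atom environment:
  7 × C: 2 H each → 14
  2 × C: 3 H each → 6
  2 × C: 1 H each → 2
  2 × C: no H
  2 × O: no H
  1 × F: no H
  1 × N (charge +1): no H
  1 × O (charge -1): no H
  Total hydrogens = 22.
Molecular formula: C13H22FNO3

C13H22FNO3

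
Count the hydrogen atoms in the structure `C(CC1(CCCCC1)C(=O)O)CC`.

20

Hydrogens are implicit in SMILES; fill each atom to its normal valence:
  8 × C: 2 H each → 16
  2 × C: no H
  1 × C: 3 H
  1 × O: 1 H
  1 × O: no H
  Total hydrogens = 20.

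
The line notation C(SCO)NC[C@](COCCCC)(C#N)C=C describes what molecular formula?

Heavy atoms from the SMILES: 12 C, 2 N, 2 O, 1 S.
Implicit hydrogens by atom environment:
  8 × C: 2 H each → 16
  2 × C: no H
  1 × C: 3 H
  1 × C: 1 H
  1 × N: 1 H
  1 × N: no H
  1 × O: 1 H
  1 × O: no H
  1 × S: no H
  Total hydrogens = 22.
Molecular formula: C12H22N2O2S

C12H22N2O2S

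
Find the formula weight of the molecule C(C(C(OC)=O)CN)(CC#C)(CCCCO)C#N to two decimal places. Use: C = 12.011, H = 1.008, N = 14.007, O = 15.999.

Molecular formula: C13H20N2O3.
M = 13×12.011 + 20×1.008 + 2×14.007 + 3×15.999 = 252.31 g/mol.

252.31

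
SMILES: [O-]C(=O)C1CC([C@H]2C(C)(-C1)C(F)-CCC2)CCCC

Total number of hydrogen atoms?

26

Hydrogens are implicit in SMILES; fill each atom to its normal valence:
  8 × C: 2 H each → 16
  4 × C: 1 H each → 4
  2 × C: 3 H each → 6
  2 × C: no H
  1 × F: no H
  1 × O: no H
  1 × O (charge -1): no H
  Total hydrogens = 26.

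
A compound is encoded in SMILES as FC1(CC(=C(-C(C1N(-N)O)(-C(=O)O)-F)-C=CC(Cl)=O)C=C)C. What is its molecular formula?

C13H15ClF2N2O4

Heavy atoms from the SMILES: 13 C, 1 Cl, 2 F, 2 N, 4 O.
Implicit hydrogens by atom environment:
  6 × C: no H
  4 × C: 1 H each → 4
  2 × C: 2 H each → 4
  2 × F: no H
  2 × O: 1 H each → 2
  2 × O: no H
  1 × C: 3 H
  1 × Cl: no H
  1 × N: 2 H
  1 × N: no H
  Total hydrogens = 15.
Molecular formula: C13H15ClF2N2O4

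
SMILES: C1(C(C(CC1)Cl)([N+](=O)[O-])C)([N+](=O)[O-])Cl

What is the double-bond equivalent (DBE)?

Molecular formula from the SMILES: C6H8Cl2N2O4.
DoU = (2C + 2 + N − H − X)/2 = (2·6 + 2 + 2 − 8 − 2)/2 = 6/2 = 3.
(Structurally: 1 ring(s) + 2 π bond(s) = 3.)

3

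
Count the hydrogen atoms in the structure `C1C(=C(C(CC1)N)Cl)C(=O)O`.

10

Hydrogens are implicit in SMILES; fill each atom to its normal valence:
  3 × C: 2 H each → 6
  3 × C: no H
  1 × C: 1 H
  1 × Cl: no H
  1 × N: 2 H
  1 × O: 1 H
  1 × O: no H
  Total hydrogens = 10.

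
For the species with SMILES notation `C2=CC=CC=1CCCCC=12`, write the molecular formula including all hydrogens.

Heavy atoms from the SMILES: 10 C.
Implicit hydrogens by atom environment:
  4 × C: 2 H each → 8
  4 × C (aromatic): 1 H each → 4
  2 × C (aromatic): no H
  Total hydrogens = 12.
Molecular formula: C10H12

C10H12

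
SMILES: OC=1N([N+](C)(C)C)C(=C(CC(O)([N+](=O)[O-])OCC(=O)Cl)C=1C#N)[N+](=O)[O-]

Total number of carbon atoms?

The symbol for carbon appears 12 times in the SMILES. (Cl is a single chlorine, not C + l.)

12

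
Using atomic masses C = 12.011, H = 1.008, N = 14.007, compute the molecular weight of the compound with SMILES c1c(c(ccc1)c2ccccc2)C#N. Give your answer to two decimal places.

Molecular formula: C13H9N.
M = 13×12.011 + 9×1.008 + 1×14.007 = 179.22 g/mol.

179.22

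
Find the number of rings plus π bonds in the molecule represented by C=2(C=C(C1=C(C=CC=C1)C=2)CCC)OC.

Molecular formula from the SMILES: C14H16O.
DoU = (2C + 2 + N − H − X)/2 = (2·14 + 2 + 0 − 16 − 0)/2 = 14/2 = 7.
(Structurally: 2 ring(s) + 5 π bond(s) = 7.)

7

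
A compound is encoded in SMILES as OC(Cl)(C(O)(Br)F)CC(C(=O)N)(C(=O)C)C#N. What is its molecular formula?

C8H9BrClFN2O4

Heavy atoms from the SMILES: 1 Br, 8 C, 1 Cl, 1 F, 2 N, 4 O.
Implicit hydrogens by atom environment:
  6 × C: no H
  2 × O: 1 H each → 2
  2 × O: no H
  1 × Br: no H
  1 × C: 3 H
  1 × C: 2 H
  1 × Cl: no H
  1 × F: no H
  1 × N: 2 H
  1 × N: no H
  Total hydrogens = 9.
Molecular formula: C8H9BrClFN2O4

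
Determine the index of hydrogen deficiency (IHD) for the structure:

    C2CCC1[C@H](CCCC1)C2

2

Molecular formula from the SMILES: C10H18.
DoU = (2C + 2 + N − H − X)/2 = (2·10 + 2 + 0 − 18 − 0)/2 = 4/2 = 2.
(Structurally: 2 ring(s) + 0 π bond(s) = 2.)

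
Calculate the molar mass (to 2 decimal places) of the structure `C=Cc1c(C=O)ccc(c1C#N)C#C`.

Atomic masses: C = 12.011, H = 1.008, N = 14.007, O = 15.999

Molecular formula: C12H7NO.
M = 12×12.011 + 7×1.008 + 1×14.007 + 1×15.999 = 181.19 g/mol.

181.19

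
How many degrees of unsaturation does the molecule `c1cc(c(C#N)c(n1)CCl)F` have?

Molecular formula from the SMILES: C7H4ClFN2.
DoU = (2C + 2 + N − H − X)/2 = (2·7 + 2 + 2 − 4 − 2)/2 = 12/2 = 6.
(Structurally: 1 ring(s) + 5 π bond(s) = 6.)

6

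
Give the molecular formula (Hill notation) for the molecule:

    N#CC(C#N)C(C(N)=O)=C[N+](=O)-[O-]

C6H4N4O3

Heavy atoms from the SMILES: 6 C, 4 N, 3 O.
Implicit hydrogens by atom environment:
  4 × C: no H
  2 × C: 1 H each → 2
  2 × N: no H
  2 × O: no H
  1 × N: 2 H
  1 × N (charge +1): no H
  1 × O (charge -1): no H
  Total hydrogens = 4.
Molecular formula: C6H4N4O3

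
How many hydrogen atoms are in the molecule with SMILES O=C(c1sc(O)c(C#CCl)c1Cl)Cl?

Hydrogens are implicit in SMILES; fill each atom to its normal valence:
  4 × C (aromatic): no H
  3 × C: no H
  3 × Cl: no H
  1 × O: 1 H
  1 × O: no H
  1 × S (aromatic): no H
  Total hydrogens = 1.

1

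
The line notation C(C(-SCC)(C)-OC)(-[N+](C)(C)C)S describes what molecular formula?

Heavy atoms from the SMILES: 9 C, 1 N, 1 O, 2 S.
Implicit hydrogens by atom environment:
  6 × C: 3 H each → 18
  1 × C: 2 H
  1 × C: 1 H
  1 × C: no H
  1 × N (charge +1): no H
  1 × O: no H
  1 × S: 1 H
  1 × S: no H
  Total hydrogens = 22.
Net charge +1.
Molecular formula: C9H22NOS2+

C9H22NOS2+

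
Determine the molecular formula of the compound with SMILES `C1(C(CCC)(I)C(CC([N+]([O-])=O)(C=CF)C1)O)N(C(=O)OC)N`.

Heavy atoms from the SMILES: 13 C, 1 F, 1 I, 3 N, 5 O.
Implicit hydrogens by atom environment:
  4 × C: 2 H each → 8
  4 × C: 1 H each → 4
  3 × C: no H
  3 × O: no H
  2 × C: 3 H each → 6
  1 × F: no H
  1 × I: no H
  1 × N: 2 H
  1 × N (charge +1): no H
  1 × N: no H
  1 × O: 1 H
  1 × O (charge -1): no H
  Total hydrogens = 21.
Molecular formula: C13H21FIN3O5

C13H21FIN3O5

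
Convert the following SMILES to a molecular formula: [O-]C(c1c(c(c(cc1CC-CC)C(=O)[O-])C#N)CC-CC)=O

Heavy atoms from the SMILES: 17 C, 1 N, 4 O.
Implicit hydrogens by atom environment:
  6 × C: 2 H each → 12
  5 × C (aromatic): no H
  3 × C: no H
  2 × C: 3 H each → 6
  2 × O: no H
  2 × O (charge -1): no H
  1 × C (aromatic): 1 H
  1 × N: no H
  Total hydrogens = 19.
Net charge -2.
Molecular formula: [C17H19NO4]2-

[C17H19NO4]2-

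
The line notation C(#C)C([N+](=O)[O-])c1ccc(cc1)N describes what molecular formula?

C9H8N2O2

Heavy atoms from the SMILES: 9 C, 2 N, 2 O.
Implicit hydrogens by atom environment:
  4 × C (aromatic): 1 H each → 4
  2 × C: 1 H each → 2
  2 × C (aromatic): no H
  1 × C: no H
  1 × N: 2 H
  1 × N (charge +1): no H
  1 × O: no H
  1 × O (charge -1): no H
  Total hydrogens = 8.
Molecular formula: C9H8N2O2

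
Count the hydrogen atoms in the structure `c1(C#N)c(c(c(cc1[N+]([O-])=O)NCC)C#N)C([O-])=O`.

7

Hydrogens are implicit in SMILES; fill each atom to its normal valence:
  5 × C (aromatic): no H
  3 × C: no H
  2 × N: no H
  2 × O: no H
  2 × O (charge -1): no H
  1 × C: 3 H
  1 × C: 2 H
  1 × C (aromatic): 1 H
  1 × N: 1 H
  1 × N (charge +1): no H
  Total hydrogens = 7.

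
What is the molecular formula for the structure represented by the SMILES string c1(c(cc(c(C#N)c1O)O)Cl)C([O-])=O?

C8H3ClNO4-

Heavy atoms from the SMILES: 8 C, 1 Cl, 1 N, 4 O.
Implicit hydrogens by atom environment:
  5 × C (aromatic): no H
  2 × C: no H
  2 × O: 1 H each → 2
  1 × C (aromatic): 1 H
  1 × Cl: no H
  1 × N: no H
  1 × O: no H
  1 × O (charge -1): no H
  Total hydrogens = 3.
Net charge -1.
Molecular formula: C8H3ClNO4-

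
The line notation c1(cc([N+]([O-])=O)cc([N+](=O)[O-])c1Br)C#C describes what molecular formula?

Heavy atoms from the SMILES: 1 Br, 8 C, 2 N, 4 O.
Implicit hydrogens by atom environment:
  4 × C (aromatic): no H
  2 × C (aromatic): 1 H each → 2
  2 × N (charge +1): no H
  2 × O: no H
  2 × O (charge -1): no H
  1 × Br: no H
  1 × C: 1 H
  1 × C: no H
  Total hydrogens = 3.
Molecular formula: C8H3BrN2O4

C8H3BrN2O4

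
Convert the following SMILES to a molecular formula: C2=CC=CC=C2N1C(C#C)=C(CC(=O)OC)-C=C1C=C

C17H15NO2

Heavy atoms from the SMILES: 17 C, 1 N, 2 O.
Implicit hydrogens by atom environment:
  6 × C (aromatic): 1 H each → 6
  4 × C (aromatic): no H
  2 × C: 2 H each → 4
  2 × C: 1 H each → 2
  2 × C: no H
  2 × O: no H
  1 × C: 3 H
  1 × N (aromatic): no H
  Total hydrogens = 15.
Molecular formula: C17H15NO2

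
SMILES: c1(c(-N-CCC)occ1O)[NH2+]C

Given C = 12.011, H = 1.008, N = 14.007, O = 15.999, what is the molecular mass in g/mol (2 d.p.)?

Molecular formula: C8H15N2O2+.
M = 8×12.011 + 15×1.008 + 2×14.007 + 2×15.999 = 171.22 g/mol.

171.22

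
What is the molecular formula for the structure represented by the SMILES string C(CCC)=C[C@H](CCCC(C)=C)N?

C12H23N

Heavy atoms from the SMILES: 12 C, 1 N.
Implicit hydrogens by atom environment:
  6 × C: 2 H each → 12
  3 × C: 1 H each → 3
  2 × C: 3 H each → 6
  1 × C: no H
  1 × N: 2 H
  Total hydrogens = 23.
Molecular formula: C12H23N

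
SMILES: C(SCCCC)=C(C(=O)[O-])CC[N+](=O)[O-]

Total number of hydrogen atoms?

Hydrogens are implicit in SMILES; fill each atom to its normal valence:
  5 × C: 2 H each → 10
  2 × C: no H
  2 × O: no H
  2 × O (charge -1): no H
  1 × C: 3 H
  1 × C: 1 H
  1 × N (charge +1): no H
  1 × S: no H
  Total hydrogens = 14.

14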